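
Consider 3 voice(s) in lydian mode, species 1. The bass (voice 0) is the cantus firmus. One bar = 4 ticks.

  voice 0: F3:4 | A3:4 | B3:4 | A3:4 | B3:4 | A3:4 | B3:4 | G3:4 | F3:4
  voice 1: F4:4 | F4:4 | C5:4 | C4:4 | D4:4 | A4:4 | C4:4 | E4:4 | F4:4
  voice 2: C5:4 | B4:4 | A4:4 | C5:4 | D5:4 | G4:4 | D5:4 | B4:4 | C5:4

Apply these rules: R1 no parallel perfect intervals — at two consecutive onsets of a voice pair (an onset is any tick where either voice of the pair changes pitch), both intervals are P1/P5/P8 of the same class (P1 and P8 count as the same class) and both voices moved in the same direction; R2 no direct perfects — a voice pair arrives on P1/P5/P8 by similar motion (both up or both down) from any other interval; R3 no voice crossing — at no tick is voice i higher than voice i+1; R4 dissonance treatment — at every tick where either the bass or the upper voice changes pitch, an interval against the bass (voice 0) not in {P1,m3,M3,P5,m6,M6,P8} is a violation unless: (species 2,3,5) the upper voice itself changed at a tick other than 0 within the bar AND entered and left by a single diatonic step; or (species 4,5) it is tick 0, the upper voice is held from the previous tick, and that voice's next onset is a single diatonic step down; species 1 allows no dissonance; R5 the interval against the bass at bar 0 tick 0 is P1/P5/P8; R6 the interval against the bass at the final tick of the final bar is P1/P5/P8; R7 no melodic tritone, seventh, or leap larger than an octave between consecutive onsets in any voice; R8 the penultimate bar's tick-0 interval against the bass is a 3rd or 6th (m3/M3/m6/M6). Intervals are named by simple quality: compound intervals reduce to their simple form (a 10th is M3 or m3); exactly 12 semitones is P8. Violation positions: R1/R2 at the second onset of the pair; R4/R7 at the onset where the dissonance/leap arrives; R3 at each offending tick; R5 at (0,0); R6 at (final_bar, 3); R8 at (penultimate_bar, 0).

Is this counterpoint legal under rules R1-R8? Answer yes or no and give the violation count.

No (15 violations)

bar 0: v0=F3 v1=F4 v2=C5 (P5)
bar 1: v0=A3 v1=F4 v2=B4 (M2)
bar 2: v0=B3 v1=C5 v2=A4 (m7)
bar 3: v0=A3 v1=C4 v2=C5 (m3)
bar 4: v0=B3 v1=D4 v2=D5 (m3)
bar 5: v0=A3 v1=A4 v2=G4 (m7)
bar 6: v0=B3 v1=C4 v2=D5 (m3)
bar 7: v0=G3 v1=E4 v2=B4 (M3)
bar 8: v0=F3 v1=F4 v2=C5 (P5)
  R4 @ bar1.0: A3/B4 M2 untreated
  R3 @ bar2.0: C5 above A4
  R4 @ bar2.0: B3/C5 m2 untreated
  R4 @ bar2.0: B3/A4 m7 untreated
  R3 @ bar2.1: C5 above A4
  R3 @ bar2.2: C5 above A4
  R3 @ bar2.3: C5 above A4
  R1 @ bar4.0: C4/C5 P8 -> D4/D5 P8 similar
  R3 @ bar5.0: A4 above G4
  R4 @ bar5.0: A3/G4 m7 untreated
  R3 @ bar5.1: A4 above G4
  R3 @ bar5.2: A4 above G4
  R3 @ bar5.3: A4 above G4
  R4 @ bar6.0: B3/C4 m2 untreated
  R1 @ bar8.0: E4/B4 P5 -> F4/C5 P5 similar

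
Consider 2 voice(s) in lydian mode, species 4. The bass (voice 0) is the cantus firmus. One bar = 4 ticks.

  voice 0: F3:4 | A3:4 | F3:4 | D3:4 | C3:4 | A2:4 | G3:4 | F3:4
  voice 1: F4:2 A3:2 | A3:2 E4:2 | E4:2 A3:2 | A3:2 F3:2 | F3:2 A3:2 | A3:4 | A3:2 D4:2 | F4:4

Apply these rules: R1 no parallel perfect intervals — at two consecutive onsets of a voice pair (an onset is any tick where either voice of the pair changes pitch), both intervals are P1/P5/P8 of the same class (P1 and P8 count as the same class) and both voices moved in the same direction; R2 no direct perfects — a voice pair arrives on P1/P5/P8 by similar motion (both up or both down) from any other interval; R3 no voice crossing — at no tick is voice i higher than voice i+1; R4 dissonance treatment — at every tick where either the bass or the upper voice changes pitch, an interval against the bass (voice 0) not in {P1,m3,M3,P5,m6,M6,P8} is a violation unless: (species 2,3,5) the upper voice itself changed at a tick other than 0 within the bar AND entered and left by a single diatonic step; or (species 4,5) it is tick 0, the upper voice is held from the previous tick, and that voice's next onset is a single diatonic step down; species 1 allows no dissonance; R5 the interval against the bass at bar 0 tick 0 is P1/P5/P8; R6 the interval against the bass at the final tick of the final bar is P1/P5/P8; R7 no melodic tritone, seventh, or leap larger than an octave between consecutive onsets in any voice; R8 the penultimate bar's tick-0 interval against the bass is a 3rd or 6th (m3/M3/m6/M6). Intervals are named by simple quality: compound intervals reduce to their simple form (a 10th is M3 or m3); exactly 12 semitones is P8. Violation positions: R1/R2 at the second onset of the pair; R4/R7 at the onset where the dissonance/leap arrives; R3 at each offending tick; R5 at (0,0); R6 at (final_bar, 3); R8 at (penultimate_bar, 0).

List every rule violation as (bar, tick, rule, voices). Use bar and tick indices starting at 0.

(2, 0, R4, (0, 1))
(4, 0, R4, (0, 1))
(6, 0, R4, (0, 1))
(6, 0, R7, (0,))
(6, 0, R8, (0, 1))

bar 0: v0=F3 v1=F4 downbeat P8
bar 1: v0=A3 v1=A3 downbeat P1
bar 2: v0=F3 v1=E4 downbeat M7
bar 3: v0=D3 v1=A3 downbeat P5
bar 4: v0=C3 v1=F3 downbeat P4
bar 5: v0=A2 v1=A3 downbeat P8
bar 6: v0=G3 v1=A3 downbeat M2
bar 7: v0=F3 v1=F4 downbeat P8
  -> R4 @ bar 2 tick 0 v(0, 1): F3/E4 M7 untreated
  -> R4 @ bar 4 tick 0 v(0, 1): C3/F3 P4 untreated
  -> R4 @ bar 6 tick 0 v(0, 1): G3/A3 M2 untreated
  -> R7 @ bar 6 tick 0 v(0,): A2->G3 leap 10st
  -> R8 @ bar 6 tick 0 v(0, 1): penult M2 not 3rd/6th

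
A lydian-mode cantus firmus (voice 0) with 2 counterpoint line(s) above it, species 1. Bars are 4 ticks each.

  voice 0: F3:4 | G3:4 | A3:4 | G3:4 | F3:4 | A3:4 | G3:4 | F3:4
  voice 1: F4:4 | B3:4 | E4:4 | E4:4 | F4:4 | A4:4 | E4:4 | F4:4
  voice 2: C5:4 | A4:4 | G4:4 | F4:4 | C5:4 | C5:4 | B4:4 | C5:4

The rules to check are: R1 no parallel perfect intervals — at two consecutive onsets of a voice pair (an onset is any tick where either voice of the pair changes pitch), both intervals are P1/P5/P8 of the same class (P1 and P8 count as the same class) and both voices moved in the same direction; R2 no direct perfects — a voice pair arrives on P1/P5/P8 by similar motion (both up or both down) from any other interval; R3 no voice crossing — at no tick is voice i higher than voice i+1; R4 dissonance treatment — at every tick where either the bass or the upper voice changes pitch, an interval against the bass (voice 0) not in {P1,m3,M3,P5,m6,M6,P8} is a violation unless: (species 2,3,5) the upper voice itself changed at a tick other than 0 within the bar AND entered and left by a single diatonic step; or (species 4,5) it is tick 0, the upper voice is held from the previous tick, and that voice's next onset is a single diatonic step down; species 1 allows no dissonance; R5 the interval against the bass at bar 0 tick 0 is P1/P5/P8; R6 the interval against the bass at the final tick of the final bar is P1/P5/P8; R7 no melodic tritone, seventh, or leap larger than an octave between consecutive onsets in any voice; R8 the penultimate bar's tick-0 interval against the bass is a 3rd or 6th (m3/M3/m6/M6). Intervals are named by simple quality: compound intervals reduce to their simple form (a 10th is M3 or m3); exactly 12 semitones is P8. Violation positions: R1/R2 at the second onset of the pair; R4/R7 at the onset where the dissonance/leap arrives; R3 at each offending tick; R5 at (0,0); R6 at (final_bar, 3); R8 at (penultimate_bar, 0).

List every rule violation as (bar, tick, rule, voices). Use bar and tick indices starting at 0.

bar 0: v0=F3 v1=F4 v2=C5 downbeat P5
bar 1: v0=G3 v1=B3 v2=A4 downbeat M2
bar 2: v0=A3 v1=E4 v2=G4 downbeat m7
bar 3: v0=G3 v1=E4 v2=F4 downbeat m7
bar 4: v0=F3 v1=F4 v2=C5 downbeat P5
bar 5: v0=A3 v1=A4 v2=C5 downbeat m3
bar 6: v0=G3 v1=E4 v2=B4 downbeat M3
bar 7: v0=F3 v1=F4 v2=C5 downbeat P5
  -> R4 @ bar 1 tick 0 v(0, 2): G3/A4 M2 untreated
  -> R7 @ bar 1 tick 0 v(1,): F4->B3 leap 6st
  -> R2 @ bar 2 tick 0 v(0, 1): G3/B3 M3 -> A3/E4 P5 similar
  -> R4 @ bar 2 tick 0 v(0, 2): A3/G4 m7 untreated
  -> R4 @ bar 3 tick 0 v(0, 2): G3/F4 m7 untreated
  -> R2 @ bar 4 tick 0 v(1, 2): E4/F4 m2 -> F4/C5 P5 similar
  -> R1 @ bar 5 tick 0 v(0, 1): F3/F4 P8 -> A3/A4 P8 similar
  -> R2 @ bar 6 tick 0 v(1, 2): A4/C5 m3 -> E4/B4 P5 similar
  -> R1 @ bar 7 tick 0 v(1, 2): E4/B4 P5 -> F4/C5 P5 similar

(1, 0, R4, (0, 2))
(1, 0, R7, (1,))
(2, 0, R2, (0, 1))
(2, 0, R4, (0, 2))
(3, 0, R4, (0, 2))
(4, 0, R2, (1, 2))
(5, 0, R1, (0, 1))
(6, 0, R2, (1, 2))
(7, 0, R1, (1, 2))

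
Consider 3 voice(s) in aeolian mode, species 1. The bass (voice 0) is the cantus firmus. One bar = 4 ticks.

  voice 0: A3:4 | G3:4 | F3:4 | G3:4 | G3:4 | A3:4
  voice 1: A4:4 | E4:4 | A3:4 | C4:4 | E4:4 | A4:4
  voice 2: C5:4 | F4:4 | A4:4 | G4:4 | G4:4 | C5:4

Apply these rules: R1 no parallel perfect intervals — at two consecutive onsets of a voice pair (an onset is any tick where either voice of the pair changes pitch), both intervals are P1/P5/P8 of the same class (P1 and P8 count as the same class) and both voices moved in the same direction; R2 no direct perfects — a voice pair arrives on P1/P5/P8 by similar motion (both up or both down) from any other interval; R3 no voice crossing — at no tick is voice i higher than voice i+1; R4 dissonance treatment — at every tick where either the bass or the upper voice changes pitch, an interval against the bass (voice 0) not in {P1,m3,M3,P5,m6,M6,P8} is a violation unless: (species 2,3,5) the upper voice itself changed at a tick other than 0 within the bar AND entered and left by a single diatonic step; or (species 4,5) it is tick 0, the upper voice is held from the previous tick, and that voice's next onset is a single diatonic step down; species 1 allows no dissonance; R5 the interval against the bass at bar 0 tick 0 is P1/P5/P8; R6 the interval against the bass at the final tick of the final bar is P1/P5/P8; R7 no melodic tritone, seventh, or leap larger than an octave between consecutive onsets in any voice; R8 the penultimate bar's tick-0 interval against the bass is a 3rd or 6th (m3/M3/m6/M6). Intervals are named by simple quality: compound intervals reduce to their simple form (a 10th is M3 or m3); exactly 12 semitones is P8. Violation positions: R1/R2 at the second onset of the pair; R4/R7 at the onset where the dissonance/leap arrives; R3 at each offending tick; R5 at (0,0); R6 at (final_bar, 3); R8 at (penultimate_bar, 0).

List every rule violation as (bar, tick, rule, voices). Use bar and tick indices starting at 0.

(0, 0, R5, (0, 2))
(1, 0, R4, (0, 2))
(3, 0, R4, (0, 1))
(4, 0, R8, (0, 2))
(5, 0, R2, (0, 1))
(5, 3, R6, (0, 2))

bar 0: v0=A3 v1=A4 v2=C5 downbeat m3
bar 1: v0=G3 v1=E4 v2=F4 downbeat m7
bar 2: v0=F3 v1=A3 v2=A4 downbeat M3
bar 3: v0=G3 v1=C4 v2=G4 downbeat P8
bar 4: v0=G3 v1=E4 v2=G4 downbeat P8
bar 5: v0=A3 v1=A4 v2=C5 downbeat m3
  -> R5 @ bar 0 tick 0 v(0, 2): opens on m3
  -> R4 @ bar 1 tick 0 v(0, 2): G3/F4 m7 untreated
  -> R4 @ bar 3 tick 0 v(0, 1): G3/C4 P4 untreated
  -> R8 @ bar 4 tick 0 v(0, 2): penult P8 not 3rd/6th
  -> R2 @ bar 5 tick 0 v(0, 1): G3/E4 M6 -> A3/A4 P8 similar
  -> R6 @ bar 5 tick 3 v(0, 2): closes on m3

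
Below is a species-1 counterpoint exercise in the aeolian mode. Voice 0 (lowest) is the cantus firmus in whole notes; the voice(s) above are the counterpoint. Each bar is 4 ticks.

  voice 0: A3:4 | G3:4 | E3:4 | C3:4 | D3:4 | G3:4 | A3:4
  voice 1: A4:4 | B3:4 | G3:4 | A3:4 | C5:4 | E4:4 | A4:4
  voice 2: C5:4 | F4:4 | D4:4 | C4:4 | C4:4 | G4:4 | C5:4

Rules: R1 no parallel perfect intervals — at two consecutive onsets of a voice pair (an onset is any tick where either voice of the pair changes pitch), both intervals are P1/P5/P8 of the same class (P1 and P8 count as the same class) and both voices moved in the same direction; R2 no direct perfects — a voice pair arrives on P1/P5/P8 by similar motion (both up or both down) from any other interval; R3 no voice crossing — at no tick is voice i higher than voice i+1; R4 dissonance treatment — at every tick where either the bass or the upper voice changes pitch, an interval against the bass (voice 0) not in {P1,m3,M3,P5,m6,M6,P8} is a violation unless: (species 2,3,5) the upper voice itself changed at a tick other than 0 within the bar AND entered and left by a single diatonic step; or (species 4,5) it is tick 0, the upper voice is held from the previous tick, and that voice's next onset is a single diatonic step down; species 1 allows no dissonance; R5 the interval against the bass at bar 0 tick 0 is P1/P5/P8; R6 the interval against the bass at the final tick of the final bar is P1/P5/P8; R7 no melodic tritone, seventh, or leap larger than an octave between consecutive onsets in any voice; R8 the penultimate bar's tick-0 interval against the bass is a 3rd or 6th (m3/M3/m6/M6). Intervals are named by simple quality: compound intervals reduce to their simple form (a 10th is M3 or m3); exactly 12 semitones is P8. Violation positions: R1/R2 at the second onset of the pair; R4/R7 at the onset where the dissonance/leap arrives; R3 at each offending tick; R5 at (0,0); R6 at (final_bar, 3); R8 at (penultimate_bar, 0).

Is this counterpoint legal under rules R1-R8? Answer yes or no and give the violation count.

No (17 violations)

bar 0: v0=A3 v1=A4 v2=C5 (m3)
bar 1: v0=G3 v1=B3 v2=F4 (m7)
bar 2: v0=E3 v1=G3 v2=D4 (m7)
bar 3: v0=C3 v1=A3 v2=C4 (P8)
bar 4: v0=D3 v1=C5 v2=C4 (m7)
bar 5: v0=G3 v1=E4 v2=G4 (P8)
bar 6: v0=A3 v1=A4 v2=C5 (m3)
  R5 @ bar0.0: opens on m3
  R4 @ bar1.0: G3/F4 m7 untreated
  R7 @ bar1.0: A4->B3 leap 10st
  R2 @ bar2.0: B3/F4 TT -> G3/D4 P5 similar
  R4 @ bar2.0: E3/D4 m7 untreated
  R2 @ bar3.0: E3/D4 m7 -> C3/C4 P8 similar
  R3 @ bar4.0: C5 above C4
  R4 @ bar4.0: D3/C5 m7 untreated
  R4 @ bar4.0: D3/C4 m7 untreated
  R7 @ bar4.0: A3->C5 leap 15st
  R3 @ bar4.1: C5 above C4
  R3 @ bar4.2: C5 above C4
  R3 @ bar4.3: C5 above C4
  R2 @ bar5.0: D3/C4 m7 -> G3/G4 P8 similar
  R8 @ bar5.0: penult P8 not 3rd/6th
  R2 @ bar6.0: G3/E4 M6 -> A3/A4 P8 similar
  R6 @ bar6.3: closes on m3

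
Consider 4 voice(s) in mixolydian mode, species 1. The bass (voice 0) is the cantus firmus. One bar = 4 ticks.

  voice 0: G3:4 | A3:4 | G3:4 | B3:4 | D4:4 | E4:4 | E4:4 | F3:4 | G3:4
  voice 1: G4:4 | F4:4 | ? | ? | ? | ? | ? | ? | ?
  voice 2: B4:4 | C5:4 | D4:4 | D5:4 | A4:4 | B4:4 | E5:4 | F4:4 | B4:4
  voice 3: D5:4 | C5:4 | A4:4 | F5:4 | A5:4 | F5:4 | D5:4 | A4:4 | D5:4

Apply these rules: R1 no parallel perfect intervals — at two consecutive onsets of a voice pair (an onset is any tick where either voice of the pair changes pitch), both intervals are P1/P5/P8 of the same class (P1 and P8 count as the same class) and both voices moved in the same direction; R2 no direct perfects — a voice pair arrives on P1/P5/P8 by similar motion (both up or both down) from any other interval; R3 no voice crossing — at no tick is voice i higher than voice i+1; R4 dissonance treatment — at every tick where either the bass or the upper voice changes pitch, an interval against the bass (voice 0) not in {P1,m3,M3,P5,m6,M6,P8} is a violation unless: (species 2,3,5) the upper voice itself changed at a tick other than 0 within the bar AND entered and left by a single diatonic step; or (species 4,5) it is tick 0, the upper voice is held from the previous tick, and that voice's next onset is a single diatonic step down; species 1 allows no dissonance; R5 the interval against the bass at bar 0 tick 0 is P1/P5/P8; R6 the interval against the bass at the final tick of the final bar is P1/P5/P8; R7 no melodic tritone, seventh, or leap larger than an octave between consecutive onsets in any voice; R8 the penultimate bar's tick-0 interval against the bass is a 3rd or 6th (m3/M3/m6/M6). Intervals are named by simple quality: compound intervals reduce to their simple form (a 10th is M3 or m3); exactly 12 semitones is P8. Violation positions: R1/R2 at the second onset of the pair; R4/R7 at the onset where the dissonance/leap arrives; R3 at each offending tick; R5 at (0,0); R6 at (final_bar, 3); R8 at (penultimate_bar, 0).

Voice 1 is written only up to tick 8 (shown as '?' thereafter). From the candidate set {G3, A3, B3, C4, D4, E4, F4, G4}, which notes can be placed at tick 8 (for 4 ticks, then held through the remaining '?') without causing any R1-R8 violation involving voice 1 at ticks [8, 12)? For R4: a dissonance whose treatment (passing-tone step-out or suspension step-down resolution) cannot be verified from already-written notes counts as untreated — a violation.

G3: violates R1,R2,R7
A3: violates R2,R4
B3: violates R7
C4: violates R4
D4: violates R1,R2
E4: violates R3
F4: violates R3,R4
G4: violates R3

{}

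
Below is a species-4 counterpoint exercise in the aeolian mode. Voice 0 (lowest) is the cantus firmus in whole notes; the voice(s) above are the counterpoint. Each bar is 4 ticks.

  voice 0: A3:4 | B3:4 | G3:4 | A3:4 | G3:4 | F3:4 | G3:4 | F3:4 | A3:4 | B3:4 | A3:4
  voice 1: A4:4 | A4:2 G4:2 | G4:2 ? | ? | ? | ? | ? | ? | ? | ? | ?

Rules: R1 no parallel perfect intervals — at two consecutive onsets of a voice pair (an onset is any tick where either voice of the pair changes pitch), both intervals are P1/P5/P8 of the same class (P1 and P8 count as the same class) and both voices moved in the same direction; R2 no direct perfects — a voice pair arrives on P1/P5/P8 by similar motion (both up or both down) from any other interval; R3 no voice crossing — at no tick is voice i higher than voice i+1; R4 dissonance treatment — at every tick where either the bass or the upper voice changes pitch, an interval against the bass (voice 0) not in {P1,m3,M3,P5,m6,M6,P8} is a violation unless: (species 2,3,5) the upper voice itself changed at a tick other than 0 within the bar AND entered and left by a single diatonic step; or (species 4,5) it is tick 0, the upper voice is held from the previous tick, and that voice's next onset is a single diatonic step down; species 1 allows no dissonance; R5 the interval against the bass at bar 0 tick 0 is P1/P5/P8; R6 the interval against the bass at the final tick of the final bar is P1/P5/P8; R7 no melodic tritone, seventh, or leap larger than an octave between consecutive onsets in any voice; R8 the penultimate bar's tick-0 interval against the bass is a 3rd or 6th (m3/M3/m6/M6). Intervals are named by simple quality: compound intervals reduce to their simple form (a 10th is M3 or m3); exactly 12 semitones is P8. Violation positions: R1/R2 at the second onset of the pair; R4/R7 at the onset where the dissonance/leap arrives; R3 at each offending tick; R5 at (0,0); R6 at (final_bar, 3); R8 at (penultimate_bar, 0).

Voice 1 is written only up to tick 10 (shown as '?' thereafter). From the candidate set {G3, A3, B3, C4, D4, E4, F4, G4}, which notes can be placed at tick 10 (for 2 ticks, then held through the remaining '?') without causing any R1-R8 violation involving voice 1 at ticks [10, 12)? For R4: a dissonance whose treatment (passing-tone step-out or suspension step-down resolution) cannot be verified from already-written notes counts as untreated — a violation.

{B3, D4, E4, G3, G4}

G3: legal
A3: violates R4,R7
B3: legal
C4: violates R4
D4: legal
E4: legal
F4: violates R4
G4: legal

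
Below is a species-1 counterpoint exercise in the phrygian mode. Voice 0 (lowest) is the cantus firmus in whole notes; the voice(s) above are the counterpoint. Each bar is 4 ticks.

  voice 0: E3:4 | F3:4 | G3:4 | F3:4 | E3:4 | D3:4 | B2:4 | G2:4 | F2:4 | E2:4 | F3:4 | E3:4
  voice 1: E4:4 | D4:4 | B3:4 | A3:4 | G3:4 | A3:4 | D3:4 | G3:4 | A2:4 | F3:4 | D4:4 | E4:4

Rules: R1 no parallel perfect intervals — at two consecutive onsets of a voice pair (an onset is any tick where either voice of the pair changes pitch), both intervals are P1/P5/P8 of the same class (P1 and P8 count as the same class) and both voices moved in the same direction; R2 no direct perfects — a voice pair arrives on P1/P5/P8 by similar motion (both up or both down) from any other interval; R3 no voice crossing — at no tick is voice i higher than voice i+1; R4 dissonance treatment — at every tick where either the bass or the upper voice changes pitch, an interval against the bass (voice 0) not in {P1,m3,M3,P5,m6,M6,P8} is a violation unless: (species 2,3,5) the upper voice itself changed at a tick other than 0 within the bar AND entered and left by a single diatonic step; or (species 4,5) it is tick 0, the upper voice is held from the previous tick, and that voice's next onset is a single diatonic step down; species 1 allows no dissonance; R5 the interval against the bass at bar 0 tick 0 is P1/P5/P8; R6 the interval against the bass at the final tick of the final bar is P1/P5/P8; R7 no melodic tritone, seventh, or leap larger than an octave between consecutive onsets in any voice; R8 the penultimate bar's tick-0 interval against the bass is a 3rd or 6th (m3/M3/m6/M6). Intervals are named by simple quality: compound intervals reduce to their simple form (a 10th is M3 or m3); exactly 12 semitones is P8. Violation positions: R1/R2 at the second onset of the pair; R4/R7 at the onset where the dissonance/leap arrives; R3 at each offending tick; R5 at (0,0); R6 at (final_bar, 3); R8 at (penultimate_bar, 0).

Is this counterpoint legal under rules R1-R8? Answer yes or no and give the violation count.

No (3 violations)

bar 0: v0=E3 v1=E4 (P8)
bar 1: v0=F3 v1=D4 (M6)
bar 2: v0=G3 v1=B3 (M3)
bar 3: v0=F3 v1=A3 (M3)
bar 4: v0=E3 v1=G3 (m3)
bar 5: v0=D3 v1=A3 (P5)
bar 6: v0=B2 v1=D3 (m3)
bar 7: v0=G2 v1=G3 (P8)
bar 8: v0=F2 v1=A2 (M3)
bar 9: v0=E2 v1=F3 (m2)
bar 10: v0=F3 v1=D4 (M6)
bar 11: v0=E3 v1=E4 (P8)
  R7 @ bar8.0: G3->A2 leap 10st
  R4 @ bar9.0: E2/F3 m2 untreated
  R7 @ bar10.0: E2->F3 leap 13st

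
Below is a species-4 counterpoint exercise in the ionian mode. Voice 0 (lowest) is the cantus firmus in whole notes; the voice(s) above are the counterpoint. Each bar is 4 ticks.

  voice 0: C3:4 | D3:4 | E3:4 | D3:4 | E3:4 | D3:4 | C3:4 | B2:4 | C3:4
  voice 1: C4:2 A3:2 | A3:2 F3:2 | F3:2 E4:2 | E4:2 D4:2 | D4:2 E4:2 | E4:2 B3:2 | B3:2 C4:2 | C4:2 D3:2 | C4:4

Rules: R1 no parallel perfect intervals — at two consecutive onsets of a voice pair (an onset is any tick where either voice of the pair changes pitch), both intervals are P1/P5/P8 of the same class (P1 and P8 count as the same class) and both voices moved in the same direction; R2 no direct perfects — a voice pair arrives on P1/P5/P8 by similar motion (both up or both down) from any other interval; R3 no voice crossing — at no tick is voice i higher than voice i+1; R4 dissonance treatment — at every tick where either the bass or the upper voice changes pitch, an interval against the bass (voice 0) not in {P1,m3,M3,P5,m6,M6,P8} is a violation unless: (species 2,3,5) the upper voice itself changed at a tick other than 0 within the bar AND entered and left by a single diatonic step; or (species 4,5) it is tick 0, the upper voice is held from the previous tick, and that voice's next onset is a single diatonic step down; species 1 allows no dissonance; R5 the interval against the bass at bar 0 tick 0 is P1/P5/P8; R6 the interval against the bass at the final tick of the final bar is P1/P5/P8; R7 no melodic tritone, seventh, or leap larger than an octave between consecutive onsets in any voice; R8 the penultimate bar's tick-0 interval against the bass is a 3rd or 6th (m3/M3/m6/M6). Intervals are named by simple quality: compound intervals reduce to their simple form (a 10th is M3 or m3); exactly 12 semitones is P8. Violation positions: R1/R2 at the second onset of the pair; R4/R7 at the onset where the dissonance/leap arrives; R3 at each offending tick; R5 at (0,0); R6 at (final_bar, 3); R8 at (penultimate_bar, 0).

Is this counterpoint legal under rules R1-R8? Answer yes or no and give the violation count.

No (10 violations)

bar 0: v0=C3 v1=C4 (P8)
bar 1: v0=D3 v1=A3 (P5)
bar 2: v0=E3 v1=F3 (m2)
bar 3: v0=D3 v1=E4 (M2)
bar 4: v0=E3 v1=D4 (m7)
bar 5: v0=D3 v1=E4 (M2)
bar 6: v0=C3 v1=B3 (M7)
bar 7: v0=B2 v1=C4 (m2)
bar 8: v0=C3 v1=C4 (P8)
  R4 @ bar2.0: E3/F3 m2 untreated
  R7 @ bar2.2: F3->E4 leap 11st
  R4 @ bar4.0: E3/D4 m7 untreated
  R4 @ bar5.0: D3/E4 M2 untreated
  R4 @ bar6.0: C3/B3 M7 untreated
  R4 @ bar7.0: B2/C4 m2 untreated
  R8 @ bar7.0: penult m2 not 3rd/6th
  R7 @ bar7.2: C4->D3 leap 10st
  R2 @ bar8.0: B2/D3 m3 -> C3/C4 P8 similar
  R7 @ bar8.0: D3->C4 leap 10st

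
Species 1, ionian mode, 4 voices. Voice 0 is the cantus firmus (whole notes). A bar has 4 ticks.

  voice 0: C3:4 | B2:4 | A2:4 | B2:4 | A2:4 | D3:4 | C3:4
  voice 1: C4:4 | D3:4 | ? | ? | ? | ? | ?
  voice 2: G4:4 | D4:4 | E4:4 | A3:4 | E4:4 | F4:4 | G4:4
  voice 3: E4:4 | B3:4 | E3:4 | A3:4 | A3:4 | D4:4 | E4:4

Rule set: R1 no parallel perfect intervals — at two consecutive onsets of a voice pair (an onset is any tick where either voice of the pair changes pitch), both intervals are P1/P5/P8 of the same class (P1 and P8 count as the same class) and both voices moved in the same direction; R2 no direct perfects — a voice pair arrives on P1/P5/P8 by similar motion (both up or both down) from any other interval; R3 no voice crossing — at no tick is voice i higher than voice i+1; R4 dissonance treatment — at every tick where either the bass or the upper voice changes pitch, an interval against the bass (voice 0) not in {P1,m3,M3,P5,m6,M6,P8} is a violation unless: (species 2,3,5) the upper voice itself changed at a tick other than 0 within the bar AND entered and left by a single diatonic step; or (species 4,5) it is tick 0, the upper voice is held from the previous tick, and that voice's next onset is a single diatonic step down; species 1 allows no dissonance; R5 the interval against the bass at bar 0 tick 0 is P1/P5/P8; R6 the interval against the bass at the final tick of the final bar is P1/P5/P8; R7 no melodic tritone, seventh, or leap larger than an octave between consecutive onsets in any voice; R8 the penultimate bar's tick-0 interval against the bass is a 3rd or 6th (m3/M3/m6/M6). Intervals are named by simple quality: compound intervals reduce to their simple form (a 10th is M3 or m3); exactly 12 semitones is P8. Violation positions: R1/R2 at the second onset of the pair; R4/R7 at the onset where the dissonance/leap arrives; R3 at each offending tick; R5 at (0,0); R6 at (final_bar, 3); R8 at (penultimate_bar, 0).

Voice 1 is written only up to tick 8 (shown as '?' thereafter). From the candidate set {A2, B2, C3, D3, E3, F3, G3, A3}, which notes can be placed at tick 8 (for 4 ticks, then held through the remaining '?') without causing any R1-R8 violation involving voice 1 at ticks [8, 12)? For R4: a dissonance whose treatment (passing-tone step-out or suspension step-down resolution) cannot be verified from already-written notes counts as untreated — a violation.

A2: violates R2
B2: violates R4
C3: legal
D3: violates R4
E3: violates R1
F3: legal
G3: violates R4
A3: violates R2

{C3, F3}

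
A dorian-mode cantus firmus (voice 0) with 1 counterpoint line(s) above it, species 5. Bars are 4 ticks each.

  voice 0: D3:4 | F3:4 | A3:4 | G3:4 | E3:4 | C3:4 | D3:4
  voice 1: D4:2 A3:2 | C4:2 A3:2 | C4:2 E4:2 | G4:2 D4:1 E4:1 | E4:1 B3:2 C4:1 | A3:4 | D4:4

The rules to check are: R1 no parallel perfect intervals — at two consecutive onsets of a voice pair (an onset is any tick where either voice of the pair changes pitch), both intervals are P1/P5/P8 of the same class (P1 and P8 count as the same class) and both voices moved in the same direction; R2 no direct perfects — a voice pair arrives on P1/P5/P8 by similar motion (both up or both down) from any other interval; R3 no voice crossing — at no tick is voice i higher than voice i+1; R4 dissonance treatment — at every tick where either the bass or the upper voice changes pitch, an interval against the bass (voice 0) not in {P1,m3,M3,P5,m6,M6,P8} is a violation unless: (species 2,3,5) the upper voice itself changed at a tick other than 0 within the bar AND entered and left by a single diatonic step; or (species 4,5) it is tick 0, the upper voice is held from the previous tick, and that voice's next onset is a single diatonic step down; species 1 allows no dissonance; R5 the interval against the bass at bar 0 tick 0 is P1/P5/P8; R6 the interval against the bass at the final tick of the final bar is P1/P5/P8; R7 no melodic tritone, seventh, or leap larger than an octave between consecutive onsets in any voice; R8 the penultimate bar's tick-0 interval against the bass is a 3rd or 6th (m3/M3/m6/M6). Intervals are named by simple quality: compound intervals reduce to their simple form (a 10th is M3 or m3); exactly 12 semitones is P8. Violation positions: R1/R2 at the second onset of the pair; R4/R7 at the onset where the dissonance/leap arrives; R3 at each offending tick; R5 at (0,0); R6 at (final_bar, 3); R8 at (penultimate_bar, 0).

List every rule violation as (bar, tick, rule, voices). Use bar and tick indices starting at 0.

bar 0: v0=D3 v1=D4 downbeat P8
bar 1: v0=F3 v1=C4 downbeat P5
bar 2: v0=A3 v1=C4 downbeat m3
bar 3: v0=G3 v1=G4 downbeat P8
bar 4: v0=E3 v1=E4 downbeat P8
bar 5: v0=C3 v1=A3 downbeat M6
bar 6: v0=D3 v1=D4 downbeat P8
  -> R1 @ bar 1 tick 0 v(0, 1): D3/A3 P5 -> F3/C4 P5 similar
  -> R2 @ bar 6 tick 0 v(0, 1): C3/A3 M6 -> D3/D4 P8 similar

(1, 0, R1, (0, 1))
(6, 0, R2, (0, 1))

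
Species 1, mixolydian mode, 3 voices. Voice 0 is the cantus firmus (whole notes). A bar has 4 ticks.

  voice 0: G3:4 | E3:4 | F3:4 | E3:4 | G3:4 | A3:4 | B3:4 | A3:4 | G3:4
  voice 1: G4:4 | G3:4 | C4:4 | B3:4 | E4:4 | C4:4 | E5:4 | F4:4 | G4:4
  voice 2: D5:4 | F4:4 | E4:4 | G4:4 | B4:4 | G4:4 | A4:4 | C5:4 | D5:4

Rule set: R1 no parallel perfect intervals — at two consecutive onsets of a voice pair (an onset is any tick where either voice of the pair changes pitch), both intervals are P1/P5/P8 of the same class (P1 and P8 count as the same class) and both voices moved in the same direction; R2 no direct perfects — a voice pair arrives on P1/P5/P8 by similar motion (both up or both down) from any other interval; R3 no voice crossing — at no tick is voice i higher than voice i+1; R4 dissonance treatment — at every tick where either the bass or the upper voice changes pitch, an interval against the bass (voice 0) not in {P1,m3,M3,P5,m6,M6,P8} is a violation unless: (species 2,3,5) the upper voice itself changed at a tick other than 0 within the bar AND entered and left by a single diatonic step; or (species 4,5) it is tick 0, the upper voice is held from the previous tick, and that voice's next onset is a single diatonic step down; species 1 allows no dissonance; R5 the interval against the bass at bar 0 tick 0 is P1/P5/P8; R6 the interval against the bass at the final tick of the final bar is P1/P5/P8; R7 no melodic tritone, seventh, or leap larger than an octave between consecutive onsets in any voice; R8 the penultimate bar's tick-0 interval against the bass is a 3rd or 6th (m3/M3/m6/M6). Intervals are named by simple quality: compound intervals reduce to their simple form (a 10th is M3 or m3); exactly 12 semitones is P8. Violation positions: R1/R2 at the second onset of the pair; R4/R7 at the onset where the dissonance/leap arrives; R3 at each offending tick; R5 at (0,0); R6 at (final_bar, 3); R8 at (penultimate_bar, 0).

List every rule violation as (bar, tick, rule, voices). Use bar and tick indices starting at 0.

bar 0: v0=G3 v1=G4 v2=D5 downbeat P5
bar 1: v0=E3 v1=G3 v2=F4 downbeat m2
bar 2: v0=F3 v1=C4 v2=E4 downbeat M7
bar 3: v0=E3 v1=B3 v2=G4 downbeat m3
bar 4: v0=G3 v1=E4 v2=B4 downbeat M3
bar 5: v0=A3 v1=C4 v2=G4 downbeat m7
bar 6: v0=B3 v1=E5 v2=A4 downbeat m7
bar 7: v0=A3 v1=F4 v2=C5 downbeat m3
bar 8: v0=G3 v1=G4 v2=D5 downbeat P5
  -> R4 @ bar 1 tick 0 v(0, 2): E3/F4 m2 untreated
  -> R2 @ bar 2 tick 0 v(0, 1): E3/G3 m3 -> F3/C4 P5 similar
  -> R4 @ bar 2 tick 0 v(0, 2): F3/E4 M7 untreated
  -> R1 @ bar 3 tick 0 v(0, 1): F3/C4 P5 -> E3/B3 P5 similar
  -> R2 @ bar 4 tick 0 v(1, 2): B3/G4 m6 -> E4/B4 P5 similar
  -> R1 @ bar 5 tick 0 v(1, 2): E4/B4 P5 -> C4/G4 P5 similar
  -> R4 @ bar 5 tick 0 v(0, 2): A3/G4 m7 untreated
  -> R1 @ bar 6 tick 0 v(1, 2): C4/G4 P5 -> E5/A4 P5 similar
  -> R3 @ bar 6 tick 0 v(1, 2): E5 above A4
  -> R4 @ bar 6 tick 0 v(0, 1): B3/E5 P4 untreated
  -> R4 @ bar 6 tick 0 v(0, 2): B3/A4 m7 untreated
  -> R7 @ bar 6 tick 0 v(1,): C4->E5 leap 16st
  -> R3 @ bar 6 tick 1 v(1, 2): E5 above A4
  -> R3 @ bar 6 tick 2 v(1, 2): E5 above A4
  -> R3 @ bar 6 tick 3 v(1, 2): E5 above A4
  -> R7 @ bar 7 tick 0 v(1,): E5->F4 leap 11st
  -> R1 @ bar 8 tick 0 v(1, 2): F4/C5 P5 -> G4/D5 P5 similar

(1, 0, R4, (0, 2))
(2, 0, R2, (0, 1))
(2, 0, R4, (0, 2))
(3, 0, R1, (0, 1))
(4, 0, R2, (1, 2))
(5, 0, R1, (1, 2))
(5, 0, R4, (0, 2))
(6, 0, R1, (1, 2))
(6, 0, R3, (1, 2))
(6, 0, R4, (0, 1))
(6, 0, R4, (0, 2))
(6, 0, R7, (1,))
(6, 1, R3, (1, 2))
(6, 2, R3, (1, 2))
(6, 3, R3, (1, 2))
(7, 0, R7, (1,))
(8, 0, R1, (1, 2))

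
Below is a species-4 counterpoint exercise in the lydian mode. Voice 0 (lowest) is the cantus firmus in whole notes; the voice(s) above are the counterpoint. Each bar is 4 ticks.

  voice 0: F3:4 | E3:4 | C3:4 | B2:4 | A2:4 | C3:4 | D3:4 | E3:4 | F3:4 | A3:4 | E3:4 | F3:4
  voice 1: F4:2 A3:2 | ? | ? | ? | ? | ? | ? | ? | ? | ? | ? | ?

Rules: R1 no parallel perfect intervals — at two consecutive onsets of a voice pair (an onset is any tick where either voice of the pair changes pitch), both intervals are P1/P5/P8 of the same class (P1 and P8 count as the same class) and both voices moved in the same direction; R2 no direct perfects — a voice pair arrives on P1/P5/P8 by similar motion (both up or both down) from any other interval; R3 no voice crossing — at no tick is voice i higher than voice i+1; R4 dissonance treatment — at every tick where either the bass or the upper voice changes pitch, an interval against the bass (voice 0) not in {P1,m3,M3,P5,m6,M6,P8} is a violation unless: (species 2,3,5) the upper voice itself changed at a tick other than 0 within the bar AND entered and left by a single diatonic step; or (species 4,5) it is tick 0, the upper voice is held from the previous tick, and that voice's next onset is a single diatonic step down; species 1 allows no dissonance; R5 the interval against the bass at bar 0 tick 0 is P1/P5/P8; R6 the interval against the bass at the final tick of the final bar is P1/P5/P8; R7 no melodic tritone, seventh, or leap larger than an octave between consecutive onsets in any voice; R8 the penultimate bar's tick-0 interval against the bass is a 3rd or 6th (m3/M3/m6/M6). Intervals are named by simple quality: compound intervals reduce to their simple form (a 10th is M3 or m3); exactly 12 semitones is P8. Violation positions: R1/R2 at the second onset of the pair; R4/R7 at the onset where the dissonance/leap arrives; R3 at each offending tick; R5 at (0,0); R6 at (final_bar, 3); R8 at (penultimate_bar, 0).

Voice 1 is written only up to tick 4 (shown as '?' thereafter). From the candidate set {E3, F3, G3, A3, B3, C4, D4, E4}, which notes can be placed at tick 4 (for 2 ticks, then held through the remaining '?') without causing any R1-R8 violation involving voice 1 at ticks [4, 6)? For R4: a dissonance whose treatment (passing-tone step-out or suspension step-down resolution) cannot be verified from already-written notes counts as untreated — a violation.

{B3, C4, E4, G3}

E3: violates R2
F3: violates R4
G3: legal
A3: violates R4
B3: legal
C4: legal
D4: violates R4
E4: legal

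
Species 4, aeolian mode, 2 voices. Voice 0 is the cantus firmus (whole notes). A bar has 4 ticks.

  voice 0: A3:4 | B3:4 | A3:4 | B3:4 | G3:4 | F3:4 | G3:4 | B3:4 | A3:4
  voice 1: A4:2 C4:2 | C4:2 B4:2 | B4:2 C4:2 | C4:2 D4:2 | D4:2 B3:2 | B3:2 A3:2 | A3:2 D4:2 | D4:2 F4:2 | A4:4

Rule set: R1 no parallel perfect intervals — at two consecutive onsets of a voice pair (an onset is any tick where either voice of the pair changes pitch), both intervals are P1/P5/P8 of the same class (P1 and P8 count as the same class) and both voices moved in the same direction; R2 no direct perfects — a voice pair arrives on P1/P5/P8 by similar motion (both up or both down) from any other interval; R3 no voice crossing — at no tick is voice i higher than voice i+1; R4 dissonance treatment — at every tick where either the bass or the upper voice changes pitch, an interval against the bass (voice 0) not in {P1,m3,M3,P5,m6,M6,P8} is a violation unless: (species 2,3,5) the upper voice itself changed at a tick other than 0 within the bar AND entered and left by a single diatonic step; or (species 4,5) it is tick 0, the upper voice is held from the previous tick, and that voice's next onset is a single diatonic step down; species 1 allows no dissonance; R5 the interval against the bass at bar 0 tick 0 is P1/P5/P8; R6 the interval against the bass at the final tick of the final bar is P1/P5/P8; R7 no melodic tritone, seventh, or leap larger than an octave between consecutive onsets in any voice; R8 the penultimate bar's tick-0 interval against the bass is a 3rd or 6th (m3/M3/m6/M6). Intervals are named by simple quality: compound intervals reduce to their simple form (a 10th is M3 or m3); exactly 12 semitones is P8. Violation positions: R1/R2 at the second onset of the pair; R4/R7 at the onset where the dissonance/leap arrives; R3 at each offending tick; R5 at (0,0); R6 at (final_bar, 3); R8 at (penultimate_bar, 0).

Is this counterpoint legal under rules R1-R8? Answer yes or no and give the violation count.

bar 0: v0=A3 v1=A4 (P8)
bar 1: v0=B3 v1=C4 (m2)
bar 2: v0=A3 v1=B4 (M2)
bar 3: v0=B3 v1=C4 (m2)
bar 4: v0=G3 v1=D4 (P5)
bar 5: v0=F3 v1=B3 (TT)
bar 6: v0=G3 v1=A3 (M2)
bar 7: v0=B3 v1=D4 (m3)
bar 8: v0=A3 v1=A4 (P8)
  R4 @ bar1.0: B3/C4 m2 untreated
  R7 @ bar1.2: C4->B4 leap 11st
  R4 @ bar2.0: A3/B4 M2 untreated
  R7 @ bar2.2: B4->C4 leap 11st
  R4 @ bar3.0: B3/C4 m2 untreated
  R4 @ bar6.0: G3/A3 M2 untreated
  R4 @ bar7.2: B3/F4 TT untreated

No (7 violations)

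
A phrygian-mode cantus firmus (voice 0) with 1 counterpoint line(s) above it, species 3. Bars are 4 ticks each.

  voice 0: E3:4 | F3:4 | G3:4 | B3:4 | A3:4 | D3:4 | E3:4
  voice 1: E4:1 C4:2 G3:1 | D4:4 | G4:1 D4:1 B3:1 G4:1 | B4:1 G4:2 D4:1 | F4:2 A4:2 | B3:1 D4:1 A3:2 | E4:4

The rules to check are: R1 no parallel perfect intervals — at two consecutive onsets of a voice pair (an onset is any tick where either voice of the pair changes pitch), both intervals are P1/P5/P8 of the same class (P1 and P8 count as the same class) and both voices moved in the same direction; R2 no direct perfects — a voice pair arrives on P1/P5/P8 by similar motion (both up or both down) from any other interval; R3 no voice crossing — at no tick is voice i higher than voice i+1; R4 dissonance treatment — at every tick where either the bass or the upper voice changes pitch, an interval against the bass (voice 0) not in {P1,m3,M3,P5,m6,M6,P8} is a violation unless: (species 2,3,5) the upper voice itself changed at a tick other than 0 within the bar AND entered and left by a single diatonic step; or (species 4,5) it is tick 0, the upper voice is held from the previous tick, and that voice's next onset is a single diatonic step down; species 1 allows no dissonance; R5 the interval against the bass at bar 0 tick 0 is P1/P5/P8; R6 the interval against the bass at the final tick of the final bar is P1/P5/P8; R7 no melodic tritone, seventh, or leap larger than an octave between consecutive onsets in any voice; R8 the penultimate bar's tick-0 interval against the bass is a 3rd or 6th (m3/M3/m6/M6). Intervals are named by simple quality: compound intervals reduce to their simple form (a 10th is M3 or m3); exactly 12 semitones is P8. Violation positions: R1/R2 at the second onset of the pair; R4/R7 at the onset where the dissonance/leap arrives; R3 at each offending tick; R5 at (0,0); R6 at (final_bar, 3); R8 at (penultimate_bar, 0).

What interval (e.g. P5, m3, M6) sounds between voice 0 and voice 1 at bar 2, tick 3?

P8

voice 0=G3 voice 1=G4 -> P8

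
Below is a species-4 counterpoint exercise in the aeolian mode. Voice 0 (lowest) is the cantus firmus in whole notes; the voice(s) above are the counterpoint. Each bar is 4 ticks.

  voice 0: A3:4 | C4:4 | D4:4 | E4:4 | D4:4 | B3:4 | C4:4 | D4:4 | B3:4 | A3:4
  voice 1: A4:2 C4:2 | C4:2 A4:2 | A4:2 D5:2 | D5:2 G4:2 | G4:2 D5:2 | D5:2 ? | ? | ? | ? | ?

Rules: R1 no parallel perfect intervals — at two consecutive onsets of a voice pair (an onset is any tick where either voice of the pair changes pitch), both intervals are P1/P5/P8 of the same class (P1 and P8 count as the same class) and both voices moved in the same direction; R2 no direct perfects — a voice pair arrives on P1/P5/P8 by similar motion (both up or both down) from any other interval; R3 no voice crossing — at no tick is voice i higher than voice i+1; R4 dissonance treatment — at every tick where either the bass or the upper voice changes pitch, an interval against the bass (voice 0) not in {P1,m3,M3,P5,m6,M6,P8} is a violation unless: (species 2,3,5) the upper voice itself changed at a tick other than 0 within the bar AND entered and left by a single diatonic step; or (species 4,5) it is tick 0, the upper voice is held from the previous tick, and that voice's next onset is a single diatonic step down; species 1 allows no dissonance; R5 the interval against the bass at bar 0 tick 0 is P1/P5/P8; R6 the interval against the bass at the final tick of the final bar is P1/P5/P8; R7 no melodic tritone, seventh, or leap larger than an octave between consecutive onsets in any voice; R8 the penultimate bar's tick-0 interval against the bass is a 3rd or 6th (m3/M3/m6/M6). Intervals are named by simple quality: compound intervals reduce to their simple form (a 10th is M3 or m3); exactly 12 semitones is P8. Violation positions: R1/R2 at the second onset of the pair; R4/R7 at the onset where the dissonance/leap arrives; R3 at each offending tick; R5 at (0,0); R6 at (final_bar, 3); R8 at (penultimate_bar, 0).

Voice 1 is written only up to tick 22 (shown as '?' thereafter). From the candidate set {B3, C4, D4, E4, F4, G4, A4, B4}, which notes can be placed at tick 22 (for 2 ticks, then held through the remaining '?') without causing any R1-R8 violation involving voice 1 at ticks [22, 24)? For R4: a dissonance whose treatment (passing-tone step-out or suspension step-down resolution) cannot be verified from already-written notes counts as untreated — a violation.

B3: violates R7
C4: violates R4,R7
D4: legal
E4: violates R4,R7
F4: violates R4
G4: legal
A4: violates R4
B4: legal

{B4, D4, G4}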